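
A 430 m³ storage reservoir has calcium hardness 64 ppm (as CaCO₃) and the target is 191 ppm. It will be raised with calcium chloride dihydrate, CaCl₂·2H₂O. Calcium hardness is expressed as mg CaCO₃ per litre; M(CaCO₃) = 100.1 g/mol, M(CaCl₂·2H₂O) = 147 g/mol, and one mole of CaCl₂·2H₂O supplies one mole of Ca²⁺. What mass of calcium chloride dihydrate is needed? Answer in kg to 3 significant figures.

Volume: 430 m³ = 430,000 L.
Hardness to add: (191 − 64) = 127 mg/L as CaCO₃ × 430,000 L = 54,610 g as CaCO₃.
Moles of Ca²⁺ (1 mol Ca²⁺ ≡ 1 mol CaCO₃): 54,610 / 100.1 g/mol = 545.6 mol.
Mass of CaCl₂·2H₂O: 545.6 × 147 = 80,200 g.

80.2 kg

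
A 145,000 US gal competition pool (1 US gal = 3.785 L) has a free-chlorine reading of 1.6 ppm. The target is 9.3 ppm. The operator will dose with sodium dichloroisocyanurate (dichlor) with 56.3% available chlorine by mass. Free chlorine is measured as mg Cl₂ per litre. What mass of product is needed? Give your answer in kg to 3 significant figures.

7.51 kg

Volume: 145,000 US gal × 3.785 L/gal = 548,825 L.
Chlorine deficit: 9.3 − 1.6 = 7.7 ppm = 7.7 mg/L as Cl₂.
Cl₂ equivalent needed: 7.7 mg/L × 548,825 L = 4,226,000 mg = 4226 g.
Product at 56.3% available chlorine: 4226 / 0.563 = 7506 g.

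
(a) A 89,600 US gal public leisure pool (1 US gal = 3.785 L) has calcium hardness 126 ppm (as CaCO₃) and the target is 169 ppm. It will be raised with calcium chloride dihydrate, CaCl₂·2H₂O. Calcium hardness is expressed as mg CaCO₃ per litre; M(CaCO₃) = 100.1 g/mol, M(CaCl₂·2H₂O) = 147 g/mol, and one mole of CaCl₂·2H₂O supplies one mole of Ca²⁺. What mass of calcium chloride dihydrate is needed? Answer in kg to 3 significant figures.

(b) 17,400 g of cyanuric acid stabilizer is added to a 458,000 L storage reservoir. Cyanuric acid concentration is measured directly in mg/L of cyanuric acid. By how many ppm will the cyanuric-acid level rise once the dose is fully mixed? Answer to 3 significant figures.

(a) Volume: 89,600 US gal × 3.785 L/gal = 339,136 L.
(a) Hardness to add: (169 − 126) = 43 mg/L as CaCO₃ × 339,136 L = 14,580 g as CaCO₃.
(a) Moles of Ca²⁺ (1 mol Ca²⁺ ≡ 1 mol CaCO₃): 14,580 / 100.1 g/mol = 145.7 mol.
(a) Mass of CaCl₂·2H₂O: 145.7 × 147 = 21,420 g.

(b) Rise: 17,400 g / 458,000 L × 1000 = 37.99 mg/L.

(a) 21.4 kg; (b) 38.0 ppm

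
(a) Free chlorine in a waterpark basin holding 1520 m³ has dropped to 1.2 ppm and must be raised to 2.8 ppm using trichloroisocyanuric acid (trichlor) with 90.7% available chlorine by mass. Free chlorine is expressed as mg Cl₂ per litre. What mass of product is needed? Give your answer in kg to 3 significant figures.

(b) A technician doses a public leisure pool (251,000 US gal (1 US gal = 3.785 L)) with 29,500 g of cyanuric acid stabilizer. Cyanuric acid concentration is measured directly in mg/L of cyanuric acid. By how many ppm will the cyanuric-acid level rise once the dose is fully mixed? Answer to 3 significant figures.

(a) 2.68 kg; (b) 31.1 ppm

(a) Volume: 1520 m³ = 1,520,000 L.
(a) Chlorine deficit: 2.8 − 1.2 = 1.6 ppm = 1.6 mg/L as Cl₂.
(a) Cl₂ equivalent needed: 1.6 mg/L × 1,520,000 L = 2,432,000 mg = 2432 g.
(a) Product at 90.7% available chlorine: 2432 / 0.907 = 2681 g.

(b) Volume: 251,000 US gal × 3.785 L/gal = 950,035 L.
(b) Rise: 29,500 g / 950,035 L × 1000 = 31.05 mg/L.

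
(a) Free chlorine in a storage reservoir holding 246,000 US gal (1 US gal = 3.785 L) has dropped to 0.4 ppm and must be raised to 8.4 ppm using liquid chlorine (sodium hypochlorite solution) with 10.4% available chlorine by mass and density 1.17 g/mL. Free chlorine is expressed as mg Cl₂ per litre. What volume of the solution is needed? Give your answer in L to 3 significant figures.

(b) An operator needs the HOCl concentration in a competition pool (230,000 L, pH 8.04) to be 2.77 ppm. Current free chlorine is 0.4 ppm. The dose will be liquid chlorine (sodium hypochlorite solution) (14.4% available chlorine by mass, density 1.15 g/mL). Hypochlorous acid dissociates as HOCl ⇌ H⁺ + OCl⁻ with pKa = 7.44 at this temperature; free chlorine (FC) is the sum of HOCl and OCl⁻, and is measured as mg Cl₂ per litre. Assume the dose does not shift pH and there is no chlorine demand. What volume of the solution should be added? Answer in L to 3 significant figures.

(a) Volume: 246,000 US gal × 3.785 L/gal = 931,110 L.
(a) Chlorine deficit: 8.4 − 0.4 = 8 ppm = 8 mg/L as Cl₂.
(a) Cl₂ equivalent needed: 8 mg/L × 931,110 L = 7,449,000 mg = 7449 g.
(a) Product at 10.4% available chlorine: 7449 / 0.104 = 71,620 g.
(a) Volume at density 1.17 g/mL: 71,620 g ÷ 1.17 g/mL = 61,220 mL.

(b) [OCl⁻]/[HOCl] = 10^(pH − pKa) = 10^(8.04 − 7.44) = 3.981; fraction as HOCl = 1/(1 + 3.981) = 0.2008.
(b) Free chlorine required for 2.77 ppm HOCl: 2.77 / 0.2008 = 13.8 ppm.
(b) FC to add: 13.8 − 0.4 = 13.4 mg/L as Cl₂.
(b) Cl₂ equivalent: 13.4 mg/L × 230,000 L = 3081 g.
(b) Product at 14.4% available Cl: 3081 / 0.144 = 21,400 g.
(b) Volume: 21,400 g ÷ 1.15 g/mL = 18,610 mL.

(a) 61.2 L; (b) 18.6 L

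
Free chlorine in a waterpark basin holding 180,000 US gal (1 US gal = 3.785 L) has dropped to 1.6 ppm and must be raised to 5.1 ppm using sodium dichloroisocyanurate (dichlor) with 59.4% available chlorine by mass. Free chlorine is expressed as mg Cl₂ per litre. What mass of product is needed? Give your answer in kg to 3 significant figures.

4.01 kg

Volume: 180,000 US gal × 3.785 L/gal = 681,300 L.
Chlorine deficit: 5.1 − 1.6 = 3.5 ppm = 3.5 mg/L as Cl₂.
Cl₂ equivalent needed: 3.5 mg/L × 681,300 L = 2,385,000 mg = 2385 g.
Product at 59.4% available chlorine: 2385 / 0.594 = 4014 g.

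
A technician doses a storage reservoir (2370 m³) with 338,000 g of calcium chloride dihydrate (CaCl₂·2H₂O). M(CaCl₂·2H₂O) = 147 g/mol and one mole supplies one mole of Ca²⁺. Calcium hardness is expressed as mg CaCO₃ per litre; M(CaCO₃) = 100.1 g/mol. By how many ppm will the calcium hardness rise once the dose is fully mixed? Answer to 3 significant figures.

Volume: 2370 m³ = 2,370,000 L.
Moles of Ca²⁺: 338,000 g ÷ 147 g/mol = 2299 mol.
As CaCO₃: 2299 mol × 100.1 g/mol = 230,200 g.
Rise: 230,200 g / 2,370,000 L × 1000 = 97.11 mg/L.

97.1 ppm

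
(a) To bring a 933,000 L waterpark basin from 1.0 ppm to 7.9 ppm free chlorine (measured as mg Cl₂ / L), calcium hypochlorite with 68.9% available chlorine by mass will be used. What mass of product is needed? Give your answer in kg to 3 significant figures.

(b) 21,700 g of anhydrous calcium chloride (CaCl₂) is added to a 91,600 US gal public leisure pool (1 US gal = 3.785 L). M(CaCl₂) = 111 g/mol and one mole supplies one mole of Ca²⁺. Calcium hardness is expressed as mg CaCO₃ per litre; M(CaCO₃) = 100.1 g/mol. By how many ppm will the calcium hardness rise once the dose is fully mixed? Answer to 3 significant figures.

(a) 9.34 kg; (b) 56.4 ppm

(a) Chlorine deficit: 7.9 − 1.0 = 6.9 ppm = 6.9 mg/L as Cl₂.
(a) Cl₂ equivalent needed: 6.9 mg/L × 933,000 L = 6,438,000 mg = 6438 g.
(a) Product at 68.9% available chlorine: 6438 / 0.689 = 9344 g.

(b) Volume: 91,600 US gal × 3.785 L/gal = 346,706 L.
(b) Moles of Ca²⁺: 21,700 g ÷ 111 g/mol = 195.5 mol.
(b) As CaCO₃: 195.5 mol × 100.1 g/mol = 19,570 g.
(b) Rise: 19,570 g / 346,706 L × 1000 = 56.44 mg/L.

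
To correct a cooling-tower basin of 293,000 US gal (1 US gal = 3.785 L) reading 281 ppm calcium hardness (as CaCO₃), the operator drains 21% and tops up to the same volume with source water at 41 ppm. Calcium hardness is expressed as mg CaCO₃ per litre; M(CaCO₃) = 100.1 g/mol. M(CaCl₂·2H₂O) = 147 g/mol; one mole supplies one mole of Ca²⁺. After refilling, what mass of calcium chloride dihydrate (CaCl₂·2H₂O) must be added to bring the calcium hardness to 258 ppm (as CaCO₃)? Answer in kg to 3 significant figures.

44.6 kg

Volume: 293,000 US gal × 3.785 L/gal = 1,109,005 L.
After draining 21% and refilling: 281 × 0.79 + 41 × 0.21 = 230.6 ppm.
Deficit to target: 258 − 230.6 = 27.4 mg/L.
As CaCO₃: 27.4 mg/L × 1,109,005 L = 30,390 g; ÷ 100.1 = 303.6 mol Ca²⁺.
Mass: 303.6 × 147 = 44,620 g.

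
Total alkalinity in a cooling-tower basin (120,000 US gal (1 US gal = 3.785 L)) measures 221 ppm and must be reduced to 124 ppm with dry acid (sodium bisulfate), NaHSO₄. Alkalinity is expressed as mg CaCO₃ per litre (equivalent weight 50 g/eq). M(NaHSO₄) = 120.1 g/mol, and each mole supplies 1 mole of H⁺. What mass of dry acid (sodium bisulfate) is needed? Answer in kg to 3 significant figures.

106 kg

Volume: 120,000 US gal × 3.785 L/gal = 454,200 L.
Alkalinity to neutralize: (221 − 124) = 97 mg/L as CaCO₃ × 454,200 L = 44,060 g as CaCO₃.
Equivalents of H⁺ required: 44,060 ÷ 50 g/eq = 881.1 eq = 881.1 mol NaHSO₄.
Mass of NaHSO₄: 881.1 × 120.1 = 105,800 g.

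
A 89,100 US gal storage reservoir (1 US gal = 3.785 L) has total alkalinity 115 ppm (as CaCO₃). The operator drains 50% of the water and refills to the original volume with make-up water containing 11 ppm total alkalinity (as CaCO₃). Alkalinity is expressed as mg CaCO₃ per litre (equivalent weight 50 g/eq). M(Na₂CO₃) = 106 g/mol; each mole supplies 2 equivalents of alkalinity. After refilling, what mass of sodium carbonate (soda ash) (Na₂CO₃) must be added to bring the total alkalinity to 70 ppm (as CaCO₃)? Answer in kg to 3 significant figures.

2.50 kg

Volume: 89,100 US gal × 3.785 L/gal = 337,244 L.
After draining 50% and refilling: 115 × 0.50 + 11 × 0.50 = 63 ppm.
Deficit to target: 70 − 63 = 7 mg/L.
As CaCO₃: 7 mg/L × 337,244 L = 2361 g; ÷ 50 g/eq ÷ 2 = 23.61 mol Na₂CO₃.
Mass: 23.61 × 106 = 2502 g.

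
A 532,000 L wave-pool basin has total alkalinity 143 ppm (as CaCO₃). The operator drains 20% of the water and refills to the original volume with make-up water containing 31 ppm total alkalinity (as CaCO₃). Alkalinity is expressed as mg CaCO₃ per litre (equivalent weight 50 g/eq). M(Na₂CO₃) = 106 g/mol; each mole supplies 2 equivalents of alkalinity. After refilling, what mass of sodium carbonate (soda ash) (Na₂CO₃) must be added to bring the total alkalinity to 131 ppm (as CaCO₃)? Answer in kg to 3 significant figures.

5.86 kg

After draining 20% and refilling: 143 × 0.80 + 31 × 0.20 = 120.6 ppm.
Deficit to target: 131 − 120.6 = 10.4 mg/L.
As CaCO₃: 10.4 mg/L × 532,000 L = 5533 g; ÷ 50 g/eq ÷ 2 = 55.33 mol Na₂CO₃.
Mass: 55.33 × 106 = 5865 g.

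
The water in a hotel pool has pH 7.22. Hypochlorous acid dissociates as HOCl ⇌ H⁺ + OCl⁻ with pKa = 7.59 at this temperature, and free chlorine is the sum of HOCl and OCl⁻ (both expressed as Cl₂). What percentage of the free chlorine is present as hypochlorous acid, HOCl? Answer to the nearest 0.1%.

[OCl⁻]/[HOCl] = 10^(pH − pKa) = 10^(7.22 − 7.59) = 10^-0.37 = 0.4266.
Fraction as HOCl = 1 / (1 + 0.4266) = 0.701.

70.1%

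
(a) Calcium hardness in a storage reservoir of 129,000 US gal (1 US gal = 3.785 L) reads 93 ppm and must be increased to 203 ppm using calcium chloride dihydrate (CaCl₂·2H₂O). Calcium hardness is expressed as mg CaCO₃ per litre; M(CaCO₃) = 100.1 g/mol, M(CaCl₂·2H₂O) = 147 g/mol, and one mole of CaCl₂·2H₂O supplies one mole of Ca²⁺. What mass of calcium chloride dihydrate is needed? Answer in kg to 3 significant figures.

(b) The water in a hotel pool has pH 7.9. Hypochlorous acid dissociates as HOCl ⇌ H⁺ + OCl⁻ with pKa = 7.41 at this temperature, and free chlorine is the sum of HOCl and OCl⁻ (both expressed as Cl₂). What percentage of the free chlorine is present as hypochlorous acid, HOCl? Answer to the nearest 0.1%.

(a) 78.9 kg; (b) 24.4%

(a) Volume: 129,000 US gal × 3.785 L/gal = 488,265 L.
(a) Hardness to add: (203 − 93) = 110 mg/L as CaCO₃ × 488,265 L = 53,710 g as CaCO₃.
(a) Moles of Ca²⁺ (1 mol Ca²⁺ ≡ 1 mol CaCO₃): 53,710 / 100.1 g/mol = 536.6 mol.
(a) Mass of CaCl₂·2H₂O: 536.6 × 147 = 78,870 g.

(b) [OCl⁻]/[HOCl] = 10^(pH − pKa) = 10^(7.9 − 7.41) = 10^0.49 = 3.09.
(b) Fraction as HOCl = 1 / (1 + 3.09) = 0.2445.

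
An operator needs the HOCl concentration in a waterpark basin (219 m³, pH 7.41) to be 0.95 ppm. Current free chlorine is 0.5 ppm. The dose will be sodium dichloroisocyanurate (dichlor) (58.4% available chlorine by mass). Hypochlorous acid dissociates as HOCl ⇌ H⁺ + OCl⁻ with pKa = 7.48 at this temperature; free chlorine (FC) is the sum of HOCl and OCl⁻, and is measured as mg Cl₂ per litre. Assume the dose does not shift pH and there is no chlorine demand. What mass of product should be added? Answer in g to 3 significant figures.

472 g

Volume: 219 m³ = 219,000 L.
[OCl⁻]/[HOCl] = 10^(pH − pKa) = 10^(7.41 − 7.48) = 0.8511; fraction as HOCl = 1/(1 + 0.8511) = 0.5402.
Free chlorine required for 0.95 ppm HOCl: 0.95 / 0.5402 = 1.759 ppm.
FC to add: 1.759 − 0.5 = 1.259 mg/L as Cl₂.
Cl₂ equivalent: 1.259 mg/L × 219,000 L = 275.6 g.
Product at 58.4% available Cl: 275.6 / 0.584 = 472 g.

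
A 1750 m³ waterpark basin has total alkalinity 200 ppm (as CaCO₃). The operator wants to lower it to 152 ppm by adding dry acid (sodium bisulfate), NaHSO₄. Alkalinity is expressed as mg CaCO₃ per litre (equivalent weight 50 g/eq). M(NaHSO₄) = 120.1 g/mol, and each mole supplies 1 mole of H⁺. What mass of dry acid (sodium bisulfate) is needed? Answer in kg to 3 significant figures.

202 kg

Volume: 1750 m³ = 1,750,000 L.
Alkalinity to neutralize: (200 − 152) = 48 mg/L as CaCO₃ × 1,750,000 L = 84,000 g as CaCO₃.
Equivalents of H⁺ required: 84,000 ÷ 50 g/eq = 1680 eq = 1680 mol NaHSO₄.
Mass of NaHSO₄: 1680 × 120.1 = 201,800 g.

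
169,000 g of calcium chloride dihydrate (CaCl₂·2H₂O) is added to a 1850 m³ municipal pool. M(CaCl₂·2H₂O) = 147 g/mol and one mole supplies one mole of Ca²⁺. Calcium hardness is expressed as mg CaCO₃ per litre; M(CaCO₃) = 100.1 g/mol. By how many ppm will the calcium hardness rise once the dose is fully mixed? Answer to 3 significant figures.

62.2 ppm

Volume: 1850 m³ = 1,850,000 L.
Moles of Ca²⁺: 169,000 g ÷ 147 g/mol = 1150 mol.
As CaCO₃: 1150 mol × 100.1 g/mol = 115,100 g.
Rise: 115,100 g / 1,850,000 L × 1000 = 62.21 mg/L.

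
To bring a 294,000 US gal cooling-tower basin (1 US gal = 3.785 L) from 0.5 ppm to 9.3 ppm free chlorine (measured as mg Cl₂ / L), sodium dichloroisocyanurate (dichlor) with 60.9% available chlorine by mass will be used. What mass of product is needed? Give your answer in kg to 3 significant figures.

Volume: 294,000 US gal × 3.785 L/gal = 1,112,790 L.
Chlorine deficit: 9.3 − 0.5 = 8.8 ppm = 8.8 mg/L as Cl₂.
Cl₂ equivalent needed: 8.8 mg/L × 1,112,790 L = 9,793,000 mg = 9793 g.
Product at 60.9% available chlorine: 9793 / 0.609 = 16,080 g.

16.1 kg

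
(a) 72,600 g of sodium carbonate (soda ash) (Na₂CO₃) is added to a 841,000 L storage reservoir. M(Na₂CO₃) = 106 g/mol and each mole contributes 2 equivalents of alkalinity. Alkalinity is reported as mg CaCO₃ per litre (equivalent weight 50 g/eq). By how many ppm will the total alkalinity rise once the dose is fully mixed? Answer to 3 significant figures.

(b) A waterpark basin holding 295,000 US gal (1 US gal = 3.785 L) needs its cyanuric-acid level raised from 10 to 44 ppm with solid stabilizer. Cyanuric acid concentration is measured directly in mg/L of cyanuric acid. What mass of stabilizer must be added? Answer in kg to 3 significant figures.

(a) 81.4 ppm; (b) 38.0 kg

(a) Moles of Na₂CO₃: 72,600 g ÷ 106 g/mol = 684.9 mol → 1370 eq of alkalinity.
(a) As CaCO₃: 1370 eq × 50 g/eq = 68,490 g.
(a) Rise: 68,490 g / 841,000 L × 1000 = 81.44 mg/L.

(b) Volume: 295,000 US gal × 3.785 L/gal = 1,116,575 L.
(b) CYA to add: (44 − 10) = 34 mg/L × 1,116,575 L = 37,960 g cyanuric acid.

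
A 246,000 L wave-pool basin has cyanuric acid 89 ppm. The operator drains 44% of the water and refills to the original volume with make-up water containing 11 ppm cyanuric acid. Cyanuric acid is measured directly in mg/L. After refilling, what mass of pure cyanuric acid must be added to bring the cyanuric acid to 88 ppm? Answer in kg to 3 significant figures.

After draining 44% and refilling: 89 × 0.56 + 11 × 0.44 = 54.68 ppm.
Deficit to target: 88 − 54.68 = 33.32 mg/L.
Mass: 33.32 mg/L × 246,000 L = 8197 g cyanuric acid.

8.20 kg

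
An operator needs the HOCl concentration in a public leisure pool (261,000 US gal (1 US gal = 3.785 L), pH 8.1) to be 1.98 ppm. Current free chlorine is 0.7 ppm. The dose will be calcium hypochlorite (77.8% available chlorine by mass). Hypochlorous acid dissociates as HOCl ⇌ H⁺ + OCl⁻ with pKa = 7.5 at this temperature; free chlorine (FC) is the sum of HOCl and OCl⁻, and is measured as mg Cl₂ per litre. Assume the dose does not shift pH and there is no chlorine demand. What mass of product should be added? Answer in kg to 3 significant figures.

11.6 kg

Volume: 261,000 US gal × 3.785 L/gal = 987,885 L.
[OCl⁻]/[HOCl] = 10^(pH − pKa) = 10^(8.1 − 7.5) = 3.981; fraction as HOCl = 1/(1 + 3.981) = 0.2008.
Free chlorine required for 1.98 ppm HOCl: 1.98 / 0.2008 = 9.863 ppm.
FC to add: 9.863 − 0.7 = 9.163 mg/L as Cl₂.
Cl₂ equivalent: 9.163 mg/L × 987,885 L = 9052 g.
Product at 77.8% available Cl: 9052 / 0.778 = 11,630 g.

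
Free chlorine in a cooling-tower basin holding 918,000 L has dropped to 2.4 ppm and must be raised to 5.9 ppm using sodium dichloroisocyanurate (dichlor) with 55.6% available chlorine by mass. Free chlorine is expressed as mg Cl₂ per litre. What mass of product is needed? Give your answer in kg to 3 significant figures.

5.78 kg

Chlorine deficit: 5.9 − 2.4 = 3.5 ppm = 3.5 mg/L as Cl₂.
Cl₂ equivalent needed: 3.5 mg/L × 918,000 L = 3,213,000 mg = 3213 g.
Product at 55.6% available chlorine: 3213 / 0.556 = 5779 g.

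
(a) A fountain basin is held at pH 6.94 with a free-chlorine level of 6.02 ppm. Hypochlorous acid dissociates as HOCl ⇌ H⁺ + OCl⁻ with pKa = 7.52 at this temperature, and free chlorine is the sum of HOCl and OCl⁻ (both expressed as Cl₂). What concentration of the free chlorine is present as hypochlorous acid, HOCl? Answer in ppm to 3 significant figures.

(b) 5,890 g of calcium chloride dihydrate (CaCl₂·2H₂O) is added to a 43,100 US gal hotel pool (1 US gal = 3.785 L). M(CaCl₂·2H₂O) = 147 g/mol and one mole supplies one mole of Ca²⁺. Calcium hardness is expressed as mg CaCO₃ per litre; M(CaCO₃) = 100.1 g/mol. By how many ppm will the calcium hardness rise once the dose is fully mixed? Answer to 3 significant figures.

(a) 4.77 ppm; (b) 24.6 ppm

(a) [OCl⁻]/[HOCl] = 10^(pH − pKa) = 10^(6.94 − 7.52) = 10^-0.58 = 0.263.
(a) Fraction as HOCl = 1 / (1 + 0.263) = 0.7917.
(a) HOCl = 0.7917 × 6.02 ppm = 4.766 ppm.

(b) Volume: 43,100 US gal × 3.785 L/gal = 163,134 L.
(b) Moles of Ca²⁺: 5,890 g ÷ 147 g/mol = 40.07 mol.
(b) As CaCO₃: 40.07 mol × 100.1 g/mol = 4011 g.
(b) Rise: 4011 g / 163,134 L × 1000 = 24.59 mg/L.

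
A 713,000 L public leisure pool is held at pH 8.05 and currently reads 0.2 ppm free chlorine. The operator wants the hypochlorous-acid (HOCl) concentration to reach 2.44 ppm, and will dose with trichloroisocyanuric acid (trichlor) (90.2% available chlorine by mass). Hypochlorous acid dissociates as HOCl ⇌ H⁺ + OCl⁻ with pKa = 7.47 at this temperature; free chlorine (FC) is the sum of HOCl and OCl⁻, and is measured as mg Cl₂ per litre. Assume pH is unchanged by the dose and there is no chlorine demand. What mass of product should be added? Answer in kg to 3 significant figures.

9.10 kg

[OCl⁻]/[HOCl] = 10^(pH − pKa) = 10^(8.05 − 7.47) = 3.802; fraction as HOCl = 1/(1 + 3.802) = 0.2083.
Free chlorine required for 2.44 ppm HOCl: 2.44 / 0.2083 = 11.72 ppm.
FC to add: 11.72 − 0.2 = 11.52 mg/L as Cl₂.
Cl₂ equivalent: 11.52 mg/L × 713,000 L = 8211 g.
Product at 90.2% available Cl: 8211 / 0.902 = 9103 g.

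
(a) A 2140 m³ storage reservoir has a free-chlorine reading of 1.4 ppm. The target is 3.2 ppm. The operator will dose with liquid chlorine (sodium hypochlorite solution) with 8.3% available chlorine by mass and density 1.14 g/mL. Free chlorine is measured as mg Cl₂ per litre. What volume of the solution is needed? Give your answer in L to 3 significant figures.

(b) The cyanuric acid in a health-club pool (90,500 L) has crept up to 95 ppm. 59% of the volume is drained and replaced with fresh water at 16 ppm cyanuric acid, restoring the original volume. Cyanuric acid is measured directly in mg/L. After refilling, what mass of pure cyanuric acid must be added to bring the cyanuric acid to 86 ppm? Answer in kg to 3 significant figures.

(a) Volume: 2140 m³ = 2,140,000 L.
(a) Chlorine deficit: 3.2 − 1.4 = 1.8 ppm = 1.8 mg/L as Cl₂.
(a) Cl₂ equivalent needed: 1.8 mg/L × 2,140,000 L = 3,852,000 mg = 3852 g.
(a) Product at 8.3% available chlorine: 3852 / 0.083 = 46,410 g.
(a) Volume at density 1.14 g/mL: 46,410 g ÷ 1.14 g/mL = 40,710 mL.

(b) After draining 59% and refilling: 95 × 0.41 + 16 × 0.59 = 48.39 ppm.
(b) Deficit to target: 86 − 48.39 = 37.61 mg/L.
(b) Mass: 37.61 mg/L × 90,500 L = 3404 g cyanuric acid.

(a) 40.7 L; (b) 3.40 kg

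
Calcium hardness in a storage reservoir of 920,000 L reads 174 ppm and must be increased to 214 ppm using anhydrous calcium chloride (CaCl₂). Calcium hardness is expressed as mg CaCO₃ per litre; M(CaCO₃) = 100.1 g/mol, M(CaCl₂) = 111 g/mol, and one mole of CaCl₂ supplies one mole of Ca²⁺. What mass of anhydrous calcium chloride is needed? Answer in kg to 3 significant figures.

Hardness to add: (214 − 174) = 40 mg/L as CaCO₃ × 920,000 L = 36,800 g as CaCO₃.
Moles of Ca²⁺ (1 mol Ca²⁺ ≡ 1 mol CaCO₃): 36,800 / 100.1 g/mol = 367.6 mol.
Mass of CaCl₂: 367.6 × 111 = 40,810 g.

40.8 kg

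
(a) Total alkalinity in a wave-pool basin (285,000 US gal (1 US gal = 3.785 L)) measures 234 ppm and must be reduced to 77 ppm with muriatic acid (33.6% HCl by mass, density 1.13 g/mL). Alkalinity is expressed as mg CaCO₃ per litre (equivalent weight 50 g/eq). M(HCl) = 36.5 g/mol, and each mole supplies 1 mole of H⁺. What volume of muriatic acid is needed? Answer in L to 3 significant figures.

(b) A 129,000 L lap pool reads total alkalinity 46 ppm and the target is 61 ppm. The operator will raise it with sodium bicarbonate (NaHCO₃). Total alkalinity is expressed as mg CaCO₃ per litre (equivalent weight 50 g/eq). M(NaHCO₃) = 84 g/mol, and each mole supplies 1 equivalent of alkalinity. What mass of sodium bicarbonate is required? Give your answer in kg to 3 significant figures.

(a) Volume: 285,000 US gal × 3.785 L/gal = 1,078,725 L.
(a) Alkalinity to neutralize: (234 − 77) = 157 mg/L as CaCO₃ × 1,078,725 L = 169,400 g as CaCO₃.
(a) Equivalents of H⁺ required: 169,400 ÷ 50 g/eq = 3387 eq = 3387 mol HCl.
(a) Mass of HCl: 3387 × 36.5 = 123,600 g.
(a) Mass of 33.6% solution: 123,600 / 0.336 = 368,000 g.
(a) Volume: 368,000 g ÷ 1.13 g/mL = 325,600 mL.

(b) Alkalinity to add: (61 − 46) = 15 mg/L as CaCO₃ × 129,000 L = 1935 g as CaCO₃.
(b) Equivalents: 1935 g ÷ 50 g/eq = 38.7 eq.
(b) NaHCO₃ supplies 1 eq per mole → 38.7 mol.
(b) Mass: 38.7 mol × 84 g/mol = 3251 g.

(a) 326 L; (b) 3.25 kg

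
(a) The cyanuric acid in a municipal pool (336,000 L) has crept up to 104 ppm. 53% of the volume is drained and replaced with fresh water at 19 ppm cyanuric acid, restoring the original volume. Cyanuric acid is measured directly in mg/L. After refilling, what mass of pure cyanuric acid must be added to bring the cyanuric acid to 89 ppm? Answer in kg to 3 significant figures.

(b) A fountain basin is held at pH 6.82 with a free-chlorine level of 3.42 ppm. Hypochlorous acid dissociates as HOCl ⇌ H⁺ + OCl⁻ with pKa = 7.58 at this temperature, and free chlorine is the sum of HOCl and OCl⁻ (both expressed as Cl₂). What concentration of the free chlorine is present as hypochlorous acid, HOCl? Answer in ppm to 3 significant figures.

(a) 10.1 kg; (b) 2.91 ppm

(a) After draining 53% and refilling: 104 × 0.47 + 19 × 0.53 = 58.95 ppm.
(a) Deficit to target: 89 − 58.95 = 30.05 mg/L.
(a) Mass: 30.05 mg/L × 336,000 L = 10,100 g cyanuric acid.

(b) [OCl⁻]/[HOCl] = 10^(pH − pKa) = 10^(6.82 − 7.58) = 10^-0.76 = 0.1738.
(b) Fraction as HOCl = 1 / (1 + 0.1738) = 0.8519.
(b) HOCl = 0.8519 × 3.42 ppm = 2.914 ppm.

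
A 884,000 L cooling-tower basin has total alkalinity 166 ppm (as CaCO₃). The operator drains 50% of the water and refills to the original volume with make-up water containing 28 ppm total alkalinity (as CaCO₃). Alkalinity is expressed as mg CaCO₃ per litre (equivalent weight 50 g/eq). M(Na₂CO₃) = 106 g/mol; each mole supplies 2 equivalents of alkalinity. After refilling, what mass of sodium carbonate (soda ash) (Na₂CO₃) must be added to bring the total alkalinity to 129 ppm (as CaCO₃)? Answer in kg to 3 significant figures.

After draining 50% and refilling: 166 × 0.50 + 28 × 0.50 = 97 ppm.
Deficit to target: 129 − 97 = 32 mg/L.
As CaCO₃: 32 mg/L × 884,000 L = 28,290 g; ÷ 50 g/eq ÷ 2 = 282.9 mol Na₂CO₃.
Mass: 282.9 × 106 = 29,990 g.

30.0 kg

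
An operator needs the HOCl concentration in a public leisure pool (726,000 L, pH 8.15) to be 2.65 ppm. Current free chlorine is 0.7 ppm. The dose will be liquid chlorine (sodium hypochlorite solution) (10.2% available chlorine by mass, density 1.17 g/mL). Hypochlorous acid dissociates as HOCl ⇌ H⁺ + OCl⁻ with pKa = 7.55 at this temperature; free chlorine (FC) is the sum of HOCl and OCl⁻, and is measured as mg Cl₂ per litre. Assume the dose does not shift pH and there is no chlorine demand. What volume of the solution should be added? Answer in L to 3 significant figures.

[OCl⁻]/[HOCl] = 10^(pH − pKa) = 10^(8.15 − 7.55) = 3.981; fraction as HOCl = 1/(1 + 3.981) = 0.2008.
Free chlorine required for 2.65 ppm HOCl: 2.65 / 0.2008 = 13.2 ppm.
FC to add: 13.2 − 0.7 = 12.5 mg/L as Cl₂.
Cl₂ equivalent: 12.5 mg/L × 726,000 L = 9075 g.
Product at 10.2% available Cl: 9075 / 0.102 = 88,970 g.
Volume: 88,970 g ÷ 1.17 g/mL = 76,040 mL.

76.0 L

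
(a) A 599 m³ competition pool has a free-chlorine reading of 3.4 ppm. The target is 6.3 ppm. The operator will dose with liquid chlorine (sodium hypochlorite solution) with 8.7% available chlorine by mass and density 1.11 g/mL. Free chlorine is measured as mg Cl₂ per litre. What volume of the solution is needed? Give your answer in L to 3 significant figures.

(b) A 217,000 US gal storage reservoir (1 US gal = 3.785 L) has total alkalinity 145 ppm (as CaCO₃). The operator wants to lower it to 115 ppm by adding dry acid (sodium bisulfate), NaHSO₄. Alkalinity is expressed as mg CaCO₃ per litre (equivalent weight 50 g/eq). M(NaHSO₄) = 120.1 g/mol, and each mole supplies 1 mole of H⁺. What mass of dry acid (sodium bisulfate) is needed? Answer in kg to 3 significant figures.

(a) Volume: 599 m³ = 599,000 L.
(a) Chlorine deficit: 6.3 − 3.4 = 2.9 ppm = 2.9 mg/L as Cl₂.
(a) Cl₂ equivalent needed: 2.9 mg/L × 599,000 L = 1,737,000 mg = 1737 g.
(a) Product at 8.7% available chlorine: 1737 / 0.087 = 19,970 g.
(a) Volume at density 1.11 g/mL: 19,970 g ÷ 1.11 g/mL = 17,990 mL.

(b) Volume: 217,000 US gal × 3.785 L/gal = 821,345 L.
(b) Alkalinity to neutralize: (145 − 115) = 30 mg/L as CaCO₃ × 821,345 L = 24,640 g as CaCO₃.
(b) Equivalents of H⁺ required: 24,640 ÷ 50 g/eq = 492.8 eq = 492.8 mol NaHSO₄.
(b) Mass of NaHSO₄: 492.8 × 120.1 = 59,190 g.

(a) 18.0 L; (b) 59.2 kg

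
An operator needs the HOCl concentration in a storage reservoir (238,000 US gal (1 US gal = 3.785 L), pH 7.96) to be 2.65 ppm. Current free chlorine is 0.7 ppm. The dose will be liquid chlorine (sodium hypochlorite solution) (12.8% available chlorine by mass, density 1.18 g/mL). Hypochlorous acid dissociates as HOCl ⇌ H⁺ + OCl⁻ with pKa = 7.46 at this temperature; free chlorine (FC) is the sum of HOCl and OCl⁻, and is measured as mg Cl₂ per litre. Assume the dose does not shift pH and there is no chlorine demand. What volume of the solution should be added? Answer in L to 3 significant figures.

61.6 L

Volume: 238,000 US gal × 3.785 L/gal = 900,830 L.
[OCl⁻]/[HOCl] = 10^(pH − pKa) = 10^(7.96 − 7.46) = 3.162; fraction as HOCl = 1/(1 + 3.162) = 0.2403.
Free chlorine required for 2.65 ppm HOCl: 2.65 / 0.2403 = 11.03 ppm.
FC to add: 11.03 − 0.7 = 10.33 mg/L as Cl₂.
Cl₂ equivalent: 10.33 mg/L × 900,830 L = 9306 g.
Product at 12.8% available Cl: 9306 / 0.128 = 72,700 g.
Volume: 72,700 g ÷ 1.18 g/mL = 61,610 mL.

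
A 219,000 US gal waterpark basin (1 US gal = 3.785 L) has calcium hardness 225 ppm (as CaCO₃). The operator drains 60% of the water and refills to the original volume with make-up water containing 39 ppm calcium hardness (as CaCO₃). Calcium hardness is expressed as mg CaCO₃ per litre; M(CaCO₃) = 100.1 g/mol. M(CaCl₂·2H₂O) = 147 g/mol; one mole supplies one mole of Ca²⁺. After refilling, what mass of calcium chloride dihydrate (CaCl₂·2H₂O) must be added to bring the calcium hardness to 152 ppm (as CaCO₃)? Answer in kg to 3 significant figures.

47.0 kg

Volume: 219,000 US gal × 3.785 L/gal = 828,915 L.
After draining 60% and refilling: 225 × 0.40 + 39 × 0.60 = 113.4 ppm.
Deficit to target: 152 − 113.4 = 38.6 mg/L.
As CaCO₃: 38.6 mg/L × 828,915 L = 32,000 g; ÷ 100.1 = 319.6 mol Ca²⁺.
Mass: 319.6 × 147 = 46,990 g.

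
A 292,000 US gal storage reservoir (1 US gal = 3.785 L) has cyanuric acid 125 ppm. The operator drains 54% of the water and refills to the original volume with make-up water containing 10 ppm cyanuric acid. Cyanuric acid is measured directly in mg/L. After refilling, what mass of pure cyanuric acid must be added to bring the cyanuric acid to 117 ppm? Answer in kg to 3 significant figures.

Volume: 292,000 US gal × 3.785 L/gal = 1,105,220 L.
After draining 54% and refilling: 125 × 0.46 + 10 × 0.54 = 62.9 ppm.
Deficit to target: 117 − 62.9 = 54.1 mg/L.
Mass: 54.1 mg/L × 1,105,220 L = 59,790 g cyanuric acid.

59.8 kg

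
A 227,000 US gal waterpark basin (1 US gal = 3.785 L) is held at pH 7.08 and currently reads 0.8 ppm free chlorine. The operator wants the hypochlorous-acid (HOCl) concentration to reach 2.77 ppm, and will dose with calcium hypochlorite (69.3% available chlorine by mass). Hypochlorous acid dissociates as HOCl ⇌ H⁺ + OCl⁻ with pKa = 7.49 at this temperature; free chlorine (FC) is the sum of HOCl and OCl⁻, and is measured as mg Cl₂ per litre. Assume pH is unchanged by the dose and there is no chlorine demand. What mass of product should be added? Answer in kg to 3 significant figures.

3.78 kg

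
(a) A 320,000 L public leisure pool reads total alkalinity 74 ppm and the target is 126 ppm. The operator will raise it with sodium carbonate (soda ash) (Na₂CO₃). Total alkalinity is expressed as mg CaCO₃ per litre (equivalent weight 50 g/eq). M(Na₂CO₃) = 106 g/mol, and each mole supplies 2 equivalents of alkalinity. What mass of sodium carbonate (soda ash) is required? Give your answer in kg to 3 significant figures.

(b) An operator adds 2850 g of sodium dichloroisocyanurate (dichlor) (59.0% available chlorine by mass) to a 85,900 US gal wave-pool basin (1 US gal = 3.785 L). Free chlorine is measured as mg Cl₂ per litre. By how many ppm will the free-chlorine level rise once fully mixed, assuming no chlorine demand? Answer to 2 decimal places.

(a) Alkalinity to add: (126 − 74) = 52 mg/L as CaCO₃ × 320,000 L = 16,640 g as CaCO₃.
(a) Equivalents: 16,640 g ÷ 50 g/eq = 332.8 eq.
(a) Each mole of Na₂CO₃ supplies 2 eq, so 332.8 / 2 = 166.4 mol.
(a) Mass: 166.4 mol × 106 g/mol = 17,640 g.

(b) Volume: 85,900 US gal × 3.785 L/gal = 325,132 L.
(b) Available chlorine delivered: 2850 g × 0.59 = 1682 g as Cl₂.
(b) Concentration rise: 1682 g / 325,132 L = 5.172 mg/L = 5.17 ppm.

(a) 17.6 kg; (b) 5.17 ppm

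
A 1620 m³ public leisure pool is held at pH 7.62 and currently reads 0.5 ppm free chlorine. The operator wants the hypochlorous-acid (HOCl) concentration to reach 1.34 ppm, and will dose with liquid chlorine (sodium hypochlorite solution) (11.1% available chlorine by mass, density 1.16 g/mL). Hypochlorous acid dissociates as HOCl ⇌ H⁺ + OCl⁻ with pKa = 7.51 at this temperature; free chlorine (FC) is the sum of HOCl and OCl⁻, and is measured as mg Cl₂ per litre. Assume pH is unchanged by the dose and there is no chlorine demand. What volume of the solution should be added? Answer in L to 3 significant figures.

32.3 L

Volume: 1620 m³ = 1,620,000 L.
[OCl⁻]/[HOCl] = 10^(pH − pKa) = 10^(7.62 − 7.51) = 1.288; fraction as HOCl = 1/(1 + 1.288) = 0.437.
Free chlorine required for 1.34 ppm HOCl: 1.34 / 0.437 = 3.066 ppm.
FC to add: 3.066 − 0.5 = 2.566 mg/L as Cl₂.
Cl₂ equivalent: 2.566 mg/L × 1,620,000 L = 4157 g.
Product at 11.1% available Cl: 4157 / 0.111 = 37,450 g.
Volume: 37,450 g ÷ 1.16 g/mL = 32,290 mL.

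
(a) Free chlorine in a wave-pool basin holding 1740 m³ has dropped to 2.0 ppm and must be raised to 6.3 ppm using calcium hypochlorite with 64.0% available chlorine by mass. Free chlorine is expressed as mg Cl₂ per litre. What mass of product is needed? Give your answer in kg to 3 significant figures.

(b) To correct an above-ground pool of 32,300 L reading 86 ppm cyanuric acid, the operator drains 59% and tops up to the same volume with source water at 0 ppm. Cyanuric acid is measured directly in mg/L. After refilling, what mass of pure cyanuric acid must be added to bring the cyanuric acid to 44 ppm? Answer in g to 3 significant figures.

(a) 11.7 kg; (b) 282 g

(a) Volume: 1740 m³ = 1,740,000 L.
(a) Chlorine deficit: 6.3 − 2.0 = 4.3 ppm = 4.3 mg/L as Cl₂.
(a) Cl₂ equivalent needed: 4.3 mg/L × 1,740,000 L = 7,482,000 mg = 7482 g.
(a) Product at 64.0% available chlorine: 7482 / 0.64 = 11,690 g.

(b) After draining 59% and refilling: 86 × 0.41 + 0 × 0.59 = 35.26 ppm.
(b) Deficit to target: 44 − 35.26 = 8.74 mg/L.
(b) Mass: 8.74 mg/L × 32,300 L = 282.3 g cyanuric acid.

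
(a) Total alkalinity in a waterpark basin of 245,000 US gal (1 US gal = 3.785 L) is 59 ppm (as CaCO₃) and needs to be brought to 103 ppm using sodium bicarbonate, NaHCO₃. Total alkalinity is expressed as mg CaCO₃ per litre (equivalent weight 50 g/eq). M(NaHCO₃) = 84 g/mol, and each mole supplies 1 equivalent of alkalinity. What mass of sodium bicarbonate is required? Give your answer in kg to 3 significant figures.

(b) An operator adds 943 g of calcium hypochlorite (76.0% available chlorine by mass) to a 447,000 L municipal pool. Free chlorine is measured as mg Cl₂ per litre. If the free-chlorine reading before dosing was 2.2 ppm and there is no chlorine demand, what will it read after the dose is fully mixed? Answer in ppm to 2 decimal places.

(a) 68.5 kg; (b) 3.80 ppm

(a) Volume: 245,000 US gal × 3.785 L/gal = 927,325 L.
(a) Alkalinity to add: (103 − 59) = 44 mg/L as CaCO₃ × 927,325 L = 40,800 g as CaCO₃.
(a) Equivalents: 40,800 g ÷ 50 g/eq = 816 eq.
(a) NaHCO₃ supplies 1 eq per mole → 816 mol.
(a) Mass: 816 mol × 84 g/mol = 68,550 g.

(b) Available chlorine delivered: 943 g × 0.76 = 716.7 g as Cl₂.
(b) Concentration rise: 716.7 g / 447,000 L = 1.603 mg/L = 1.60 ppm.
(b) Final FC: 2.2 + 1.60 = 3.80 ppm.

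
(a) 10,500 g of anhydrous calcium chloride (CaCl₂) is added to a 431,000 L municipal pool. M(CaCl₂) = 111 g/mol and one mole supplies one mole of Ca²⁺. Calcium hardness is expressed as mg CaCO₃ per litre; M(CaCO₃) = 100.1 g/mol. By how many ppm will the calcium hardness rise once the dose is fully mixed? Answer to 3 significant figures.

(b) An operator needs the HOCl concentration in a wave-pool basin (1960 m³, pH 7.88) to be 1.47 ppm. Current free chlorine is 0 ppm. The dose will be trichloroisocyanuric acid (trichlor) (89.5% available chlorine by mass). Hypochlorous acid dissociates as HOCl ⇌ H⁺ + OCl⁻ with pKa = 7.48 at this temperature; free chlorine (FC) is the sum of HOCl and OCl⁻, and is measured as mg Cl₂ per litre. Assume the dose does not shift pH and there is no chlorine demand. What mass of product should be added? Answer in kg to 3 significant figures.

(a) 22.0 ppm; (b) 11.3 kg

(a) Moles of Ca²⁺: 10,500 g ÷ 111 g/mol = 94.59 mol.
(a) As CaCO₃: 94.59 mol × 100.1 g/mol = 9469 g.
(a) Rise: 9469 g / 431,000 L × 1000 = 21.97 mg/L.

(b) Volume: 1960 m³ = 1,960,000 L.
(b) [OCl⁻]/[HOCl] = 10^(pH − pKa) = 10^(7.88 − 7.48) = 2.512; fraction as HOCl = 1/(1 + 2.512) = 0.2847.
(b) Free chlorine required for 1.47 ppm HOCl: 1.47 / 0.2847 = 5.162 ppm.
(b) FC to add: 5.162 − 0 = 5.162 mg/L as Cl₂.
(b) Cl₂ equivalent: 5.162 mg/L × 1,960,000 L = 10,120 g.
(b) Product at 89.5% available Cl: 10,120 / 0.895 = 11,310 g.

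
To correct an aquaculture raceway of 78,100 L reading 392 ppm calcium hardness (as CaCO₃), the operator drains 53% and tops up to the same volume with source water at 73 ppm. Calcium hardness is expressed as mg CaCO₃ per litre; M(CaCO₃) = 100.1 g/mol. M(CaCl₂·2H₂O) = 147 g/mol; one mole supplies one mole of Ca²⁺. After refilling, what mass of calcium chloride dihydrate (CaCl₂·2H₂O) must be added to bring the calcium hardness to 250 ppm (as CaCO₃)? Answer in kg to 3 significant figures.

After draining 53% and refilling: 392 × 0.47 + 73 × 0.53 = 222.93 ppm.
Deficit to target: 250 − 222.93 = 27.07 mg/L.
As CaCO₃: 27.07 mg/L × 78,100 L = 2114 g; ÷ 100.1 = 21.12 mol Ca²⁺.
Mass: 21.12 × 147 = 3105 g.

3.10 kg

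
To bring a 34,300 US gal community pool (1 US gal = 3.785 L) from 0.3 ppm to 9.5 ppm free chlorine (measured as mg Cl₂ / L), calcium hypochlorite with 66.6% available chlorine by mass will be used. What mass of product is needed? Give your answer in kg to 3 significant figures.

Volume: 34,300 US gal × 3.785 L/gal = 129,826 L.
Chlorine deficit: 9.5 − 0.3 = 9.2 ppm = 9.2 mg/L as Cl₂.
Cl₂ equivalent needed: 9.2 mg/L × 129,826 L = 1,194,000 mg = 1194 g.
Product at 66.6% available chlorine: 1194 / 0.666 = 1793 g.

1.79 kg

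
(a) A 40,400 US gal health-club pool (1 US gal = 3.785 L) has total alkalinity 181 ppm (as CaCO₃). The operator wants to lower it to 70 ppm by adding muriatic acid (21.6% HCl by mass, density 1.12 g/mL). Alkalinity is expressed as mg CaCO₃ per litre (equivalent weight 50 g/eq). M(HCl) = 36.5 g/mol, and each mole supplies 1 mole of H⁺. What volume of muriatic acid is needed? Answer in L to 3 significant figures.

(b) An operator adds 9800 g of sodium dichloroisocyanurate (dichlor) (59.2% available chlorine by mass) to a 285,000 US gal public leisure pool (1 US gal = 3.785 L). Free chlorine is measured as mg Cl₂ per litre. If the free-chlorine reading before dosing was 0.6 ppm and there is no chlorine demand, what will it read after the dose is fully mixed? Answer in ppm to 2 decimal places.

(a) 51.2 L; (b) 5.98 ppm

(a) Volume: 40,400 US gal × 3.785 L/gal = 152,914 L.
(a) Alkalinity to neutralize: (181 − 70) = 111 mg/L as CaCO₃ × 152,914 L = 16,970 g as CaCO₃.
(a) Equivalents of H⁺ required: 16,970 ÷ 50 g/eq = 339.5 eq = 339.5 mol HCl.
(a) Mass of HCl: 339.5 × 36.5 = 12,390 g.
(a) Mass of 21.6% solution: 12,390 / 0.216 = 57,360 g.
(a) Volume: 57,360 g ÷ 1.12 g/mL = 51,220 mL.

(b) Volume: 285,000 US gal × 3.785 L/gal = 1,078,725 L.
(b) Available chlorine delivered: 9800 g × 0.592 = 5802 g as Cl₂.
(b) Concentration rise: 5802 g / 1,078,725 L = 5.378 mg/L = 5.38 ppm.
(b) Final FC: 0.6 + 5.38 = 5.98 ppm.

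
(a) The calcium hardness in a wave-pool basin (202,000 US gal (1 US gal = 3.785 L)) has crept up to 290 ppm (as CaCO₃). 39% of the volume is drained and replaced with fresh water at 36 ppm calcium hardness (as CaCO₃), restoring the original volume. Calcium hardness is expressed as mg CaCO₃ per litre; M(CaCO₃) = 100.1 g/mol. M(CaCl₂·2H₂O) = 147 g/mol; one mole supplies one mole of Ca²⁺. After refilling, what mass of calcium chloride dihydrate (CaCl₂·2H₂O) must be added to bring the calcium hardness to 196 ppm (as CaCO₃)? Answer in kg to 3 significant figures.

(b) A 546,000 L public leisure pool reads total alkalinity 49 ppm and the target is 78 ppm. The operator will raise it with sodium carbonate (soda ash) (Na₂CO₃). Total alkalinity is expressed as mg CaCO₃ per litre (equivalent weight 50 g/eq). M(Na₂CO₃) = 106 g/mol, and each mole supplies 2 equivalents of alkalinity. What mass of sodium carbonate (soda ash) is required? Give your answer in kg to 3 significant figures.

(a) 5.68 kg; (b) 16.8 kg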